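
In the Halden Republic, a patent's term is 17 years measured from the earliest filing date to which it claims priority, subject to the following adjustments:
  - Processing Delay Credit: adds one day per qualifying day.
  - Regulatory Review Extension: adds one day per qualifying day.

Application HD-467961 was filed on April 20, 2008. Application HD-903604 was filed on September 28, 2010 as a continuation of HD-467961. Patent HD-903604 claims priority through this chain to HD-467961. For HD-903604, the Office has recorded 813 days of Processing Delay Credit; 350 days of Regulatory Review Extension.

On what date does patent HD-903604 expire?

Earliest priority filing: 20 April 2008.
Base term: 20 April 2008 + 17 years → 20 April 2025.
Processing Delay Credit: +813 days → 12 July 2027.
Regulatory Review Extension: +350 days → 26 June 2028.

2028-06-26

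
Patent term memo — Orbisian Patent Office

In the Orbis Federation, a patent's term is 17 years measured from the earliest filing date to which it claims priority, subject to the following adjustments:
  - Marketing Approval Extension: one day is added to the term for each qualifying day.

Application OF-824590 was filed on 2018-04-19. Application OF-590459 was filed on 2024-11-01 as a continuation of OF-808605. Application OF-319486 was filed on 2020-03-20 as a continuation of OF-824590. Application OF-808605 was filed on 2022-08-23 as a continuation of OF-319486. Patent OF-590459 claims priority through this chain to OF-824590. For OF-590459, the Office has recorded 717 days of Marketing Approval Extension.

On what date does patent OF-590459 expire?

Earliest priority filing: 19 April 2018.
Base term: 19 April 2018 + 17 years → 19 April 2035.
Marketing Approval Extension: +717 days → 5 April 2037.

2037-04-05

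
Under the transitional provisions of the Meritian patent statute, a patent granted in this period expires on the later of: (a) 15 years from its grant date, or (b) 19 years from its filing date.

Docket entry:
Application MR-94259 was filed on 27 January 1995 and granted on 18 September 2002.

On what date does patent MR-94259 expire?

(a) grant + 15 years → 18 September 2017.
(b) filing + 19 years → 27 January 2014.
Later of the two: 18 September 2017.

2017-09-18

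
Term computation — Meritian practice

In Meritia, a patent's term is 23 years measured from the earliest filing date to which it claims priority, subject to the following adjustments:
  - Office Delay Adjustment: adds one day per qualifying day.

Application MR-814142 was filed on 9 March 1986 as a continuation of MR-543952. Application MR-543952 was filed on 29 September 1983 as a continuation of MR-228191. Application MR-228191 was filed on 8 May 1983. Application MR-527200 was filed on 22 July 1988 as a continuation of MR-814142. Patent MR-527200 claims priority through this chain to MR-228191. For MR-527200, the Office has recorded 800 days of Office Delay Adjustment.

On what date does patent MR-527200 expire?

2008-07-16

Earliest priority filing: 8 May 1983.
Base term: 8 May 1983 + 23 years → 8 May 2006.
Office Delay Adjustment: +800 days → 16 July 2008.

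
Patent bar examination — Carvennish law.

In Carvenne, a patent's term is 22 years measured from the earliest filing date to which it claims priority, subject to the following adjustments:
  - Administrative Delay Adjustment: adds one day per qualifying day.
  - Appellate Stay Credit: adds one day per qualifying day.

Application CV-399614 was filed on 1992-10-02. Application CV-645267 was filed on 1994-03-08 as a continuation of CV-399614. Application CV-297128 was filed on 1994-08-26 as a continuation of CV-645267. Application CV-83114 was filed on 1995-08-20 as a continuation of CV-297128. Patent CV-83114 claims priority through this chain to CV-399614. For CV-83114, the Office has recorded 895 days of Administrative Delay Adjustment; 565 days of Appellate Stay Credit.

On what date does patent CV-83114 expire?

2018-10-01

Earliest priority filing: 2 October 1992.
Base term: 2 October 1992 + 22 years → 2 October 2014.
Administrative Delay Adjustment: +895 days → 15 March 2017.
Appellate Stay Credit: +565 days → 1 October 2018.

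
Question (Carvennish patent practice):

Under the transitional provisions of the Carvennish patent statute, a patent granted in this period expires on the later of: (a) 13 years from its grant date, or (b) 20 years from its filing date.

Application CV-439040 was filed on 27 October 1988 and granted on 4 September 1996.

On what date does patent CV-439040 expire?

September 4, 2009

(a) grant + 13 years → 4 September 2009.
(b) filing + 20 years → 27 October 2008.
Later of the two: 4 September 2009.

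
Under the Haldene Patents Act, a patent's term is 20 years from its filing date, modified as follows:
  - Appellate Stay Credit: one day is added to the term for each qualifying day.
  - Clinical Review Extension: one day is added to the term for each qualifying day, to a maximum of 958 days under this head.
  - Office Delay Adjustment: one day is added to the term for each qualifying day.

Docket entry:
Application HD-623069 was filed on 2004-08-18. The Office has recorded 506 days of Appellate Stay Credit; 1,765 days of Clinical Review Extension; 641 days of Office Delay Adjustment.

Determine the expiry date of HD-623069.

May 24, 2030

Base term: filing date + 20 years → 18 August 2024.
Appellate Stay Credit: +506 days → 6 January 2026.
Clinical Review Extension: 1765 days claimed exceeds the 958-day cap, so +958 days → 21 August 2028.
Office Delay Adjustment: +641 days → 24 May 2030.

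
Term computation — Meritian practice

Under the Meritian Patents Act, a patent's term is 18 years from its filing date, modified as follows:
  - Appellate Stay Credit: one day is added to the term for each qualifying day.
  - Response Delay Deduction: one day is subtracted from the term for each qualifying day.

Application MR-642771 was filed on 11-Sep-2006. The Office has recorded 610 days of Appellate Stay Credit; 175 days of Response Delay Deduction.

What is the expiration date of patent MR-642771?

Base term: filing date + 18 years → 11 September 2024.
Appellate Stay Credit: +610 days → 14 May 2026.
Response Delay Deduction: −175 days → 20 November 2025.

November 20, 2025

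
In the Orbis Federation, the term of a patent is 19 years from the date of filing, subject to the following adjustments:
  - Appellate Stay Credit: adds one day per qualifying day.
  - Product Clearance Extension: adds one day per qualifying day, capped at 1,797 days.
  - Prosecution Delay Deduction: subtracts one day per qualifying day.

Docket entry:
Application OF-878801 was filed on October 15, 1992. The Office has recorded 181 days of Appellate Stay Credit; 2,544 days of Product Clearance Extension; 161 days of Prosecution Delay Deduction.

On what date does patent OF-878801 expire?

Base term: filing date + 19 years → 15 October 2011.
Appellate Stay Credit: +181 days → 13 April 2012.
Product Clearance Extension: 2544 days claimed exceeds the 1797-day cap, so +1797 days → 15 March 2017.
Prosecution Delay Deduction: −161 days → 5 October 2016.

October 5, 2016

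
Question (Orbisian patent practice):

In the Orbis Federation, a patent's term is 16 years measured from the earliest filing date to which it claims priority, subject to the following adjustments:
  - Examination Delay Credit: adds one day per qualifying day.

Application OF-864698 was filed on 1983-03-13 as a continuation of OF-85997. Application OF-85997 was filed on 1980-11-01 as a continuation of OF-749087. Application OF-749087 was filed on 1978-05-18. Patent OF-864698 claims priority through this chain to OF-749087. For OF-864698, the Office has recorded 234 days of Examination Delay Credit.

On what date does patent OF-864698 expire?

Earliest priority filing: 18 May 1978.
Base term: 18 May 1978 + 16 years → 18 May 1994.
Examination Delay Credit: +234 days → 7 January 1995.

1995-01-07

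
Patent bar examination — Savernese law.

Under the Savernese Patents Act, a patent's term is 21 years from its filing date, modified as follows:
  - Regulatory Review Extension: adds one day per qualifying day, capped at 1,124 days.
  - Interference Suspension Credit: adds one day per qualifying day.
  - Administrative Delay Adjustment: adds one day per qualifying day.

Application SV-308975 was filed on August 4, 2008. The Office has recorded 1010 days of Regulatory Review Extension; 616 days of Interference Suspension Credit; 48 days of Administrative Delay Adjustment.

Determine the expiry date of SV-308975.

Base term: filing date + 21 years → 4 August 2029.
Regulatory Review Extension: 1010 days (within the 1124-day cap) → +1010 days → 10 May 2032.
Interference Suspension Credit: +616 days → 16 January 2034.
Administrative Delay Adjustment: +48 days → 5 March 2034.

March 5, 2034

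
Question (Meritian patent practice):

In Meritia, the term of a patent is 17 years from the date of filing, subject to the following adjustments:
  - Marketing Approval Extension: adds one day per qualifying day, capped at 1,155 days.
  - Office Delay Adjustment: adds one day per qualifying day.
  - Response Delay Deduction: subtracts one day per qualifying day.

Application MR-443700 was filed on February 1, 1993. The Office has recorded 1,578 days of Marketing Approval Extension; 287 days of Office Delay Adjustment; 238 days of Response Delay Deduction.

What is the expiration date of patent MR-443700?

Base term: filing date + 17 years → 1 February 2010.
Marketing Approval Extension: 1578 days claimed exceeds the 1155-day cap, so +1155 days → 1 April 2013.
Office Delay Adjustment: +287 days → 13 January 2014.
Response Delay Deduction: −238 days → 20 May 2013.

May 20, 2013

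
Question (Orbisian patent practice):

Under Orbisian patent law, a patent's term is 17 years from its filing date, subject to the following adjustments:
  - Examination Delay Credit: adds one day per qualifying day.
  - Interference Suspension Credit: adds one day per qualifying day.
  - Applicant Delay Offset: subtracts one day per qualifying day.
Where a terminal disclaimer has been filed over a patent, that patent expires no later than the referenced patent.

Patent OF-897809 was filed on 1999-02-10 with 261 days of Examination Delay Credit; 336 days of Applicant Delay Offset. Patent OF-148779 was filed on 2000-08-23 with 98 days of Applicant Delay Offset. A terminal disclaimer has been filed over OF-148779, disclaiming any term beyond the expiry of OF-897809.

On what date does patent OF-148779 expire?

November 27, 2015

Natural term of OF-148779:
  Base: filing + 17 years → 23 August 2017.
  Applicant Delay Offset: −98 days → 17 May 2017.
Expiry of referenced patent OF-897809:
  Base: filing + 17 years → 10 February 2016.
  Examination Delay Credit: +261 days → 28 October 2016.
  Applicant Delay Offset: −336 days → 27 November 2015.
Terminal disclaimer: OF-148779 expires on the earlier of 17 May 2017 and 27 November 2015.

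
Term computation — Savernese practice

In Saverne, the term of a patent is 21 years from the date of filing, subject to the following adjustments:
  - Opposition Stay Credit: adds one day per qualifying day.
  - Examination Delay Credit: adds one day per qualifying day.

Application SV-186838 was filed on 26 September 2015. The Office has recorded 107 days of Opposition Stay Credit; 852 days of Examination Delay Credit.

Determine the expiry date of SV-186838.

Base term: filing date + 21 years → 26 September 2036.
Opposition Stay Credit: +107 days → 11 January 2037.
Examination Delay Credit: +852 days → 13 May 2039.

May 13, 2039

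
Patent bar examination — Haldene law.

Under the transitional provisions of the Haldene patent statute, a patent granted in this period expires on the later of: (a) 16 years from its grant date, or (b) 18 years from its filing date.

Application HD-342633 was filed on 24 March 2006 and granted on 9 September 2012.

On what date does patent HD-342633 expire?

(a) grant + 16 years → 9 September 2028.
(b) filing + 18 years → 24 March 2024.
Later of the two: 9 September 2028.

2028-09-09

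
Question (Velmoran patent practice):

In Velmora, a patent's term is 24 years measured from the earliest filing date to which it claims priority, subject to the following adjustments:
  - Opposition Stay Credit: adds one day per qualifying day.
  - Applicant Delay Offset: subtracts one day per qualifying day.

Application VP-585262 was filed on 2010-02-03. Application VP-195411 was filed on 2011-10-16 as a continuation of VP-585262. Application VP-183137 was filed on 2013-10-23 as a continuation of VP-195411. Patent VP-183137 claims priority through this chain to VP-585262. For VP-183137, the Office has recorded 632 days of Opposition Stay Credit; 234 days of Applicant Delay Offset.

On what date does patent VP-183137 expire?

2035-03-08

Earliest priority filing: 3 February 2010.
Base term: 3 February 2010 + 24 years → 3 February 2034.
Opposition Stay Credit: +632 days → 28 October 2035.
Applicant Delay Offset: −234 days → 8 March 2035.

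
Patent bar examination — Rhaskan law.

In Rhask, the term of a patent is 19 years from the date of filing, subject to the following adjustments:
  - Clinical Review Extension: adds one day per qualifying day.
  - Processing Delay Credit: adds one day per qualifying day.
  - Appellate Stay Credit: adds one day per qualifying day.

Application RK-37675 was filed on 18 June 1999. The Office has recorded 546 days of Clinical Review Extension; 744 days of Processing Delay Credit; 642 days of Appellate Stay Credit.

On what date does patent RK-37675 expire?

2023-10-02

Base term: filing date + 19 years → 18 June 2018.
Clinical Review Extension: +546 days → 16 December 2019.
Processing Delay Credit: +744 days → 29 December 2021.
Appellate Stay Credit: +642 days → 2 October 2023.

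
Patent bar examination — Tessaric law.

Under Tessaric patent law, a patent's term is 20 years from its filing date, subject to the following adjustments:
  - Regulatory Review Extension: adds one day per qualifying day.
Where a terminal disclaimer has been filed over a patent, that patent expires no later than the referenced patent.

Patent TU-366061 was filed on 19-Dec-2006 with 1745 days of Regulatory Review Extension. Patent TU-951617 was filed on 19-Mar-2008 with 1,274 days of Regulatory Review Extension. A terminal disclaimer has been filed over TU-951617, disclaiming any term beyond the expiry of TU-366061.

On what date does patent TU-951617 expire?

Natural term of TU-951617:
  Base: filing + 20 years → 19 March 2028.
  Regulatory Review Extension: +1274 days → 14 September 2031.
Expiry of referenced patent TU-366061:
  Base: filing + 20 years → 19 December 2026.
  Regulatory Review Extension: +1745 days → 29 September 2031.
Terminal disclaimer: TU-951617 expires on the earlier of 14 September 2031 and 29 September 2031.

September 14, 2031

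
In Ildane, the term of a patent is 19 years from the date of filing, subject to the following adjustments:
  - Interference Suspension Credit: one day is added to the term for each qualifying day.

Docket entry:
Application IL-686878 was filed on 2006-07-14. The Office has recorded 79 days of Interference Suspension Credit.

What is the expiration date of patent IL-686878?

October 1, 2025

Base term: filing date + 19 years → 14 July 2025.
Interference Suspension Credit: +79 days → 1 October 2025.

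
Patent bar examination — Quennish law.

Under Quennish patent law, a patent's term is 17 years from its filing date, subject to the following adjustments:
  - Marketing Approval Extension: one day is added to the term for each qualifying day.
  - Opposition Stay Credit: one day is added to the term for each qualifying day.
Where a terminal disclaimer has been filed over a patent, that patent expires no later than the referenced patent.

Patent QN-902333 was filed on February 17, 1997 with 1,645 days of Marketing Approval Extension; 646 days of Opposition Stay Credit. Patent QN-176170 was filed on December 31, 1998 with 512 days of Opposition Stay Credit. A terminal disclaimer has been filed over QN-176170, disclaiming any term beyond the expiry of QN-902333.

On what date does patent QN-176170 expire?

Natural term of QN-176170:
  Base: filing + 17 years → 31 December 2015.
  Opposition Stay Credit: +512 days → 26 May 2017.
Expiry of referenced patent QN-902333:
  Base: filing + 17 years → 17 February 2014.
  Marketing Approval Extension: +1645 days → 20 August 2018.
  Opposition Stay Credit: +646 days → 27 May 2020.
Terminal disclaimer: QN-176170 expires on the earlier of 26 May 2017 and 27 May 2020.

May 26, 2017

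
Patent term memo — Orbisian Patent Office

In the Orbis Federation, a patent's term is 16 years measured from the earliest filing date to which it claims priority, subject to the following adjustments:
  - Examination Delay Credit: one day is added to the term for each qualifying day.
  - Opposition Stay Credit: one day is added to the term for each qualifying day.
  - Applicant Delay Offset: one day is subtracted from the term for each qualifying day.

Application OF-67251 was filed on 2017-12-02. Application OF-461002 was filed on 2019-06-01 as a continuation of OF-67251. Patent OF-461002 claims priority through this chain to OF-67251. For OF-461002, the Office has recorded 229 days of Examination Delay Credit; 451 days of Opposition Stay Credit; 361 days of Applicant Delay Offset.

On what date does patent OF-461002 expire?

Earliest priority filing: 2 December 2017.
Base term: 2 December 2017 + 16 years → 2 December 2033.
Examination Delay Credit: +229 days → 19 July 2034.
Opposition Stay Credit: +451 days → 13 October 2035.
Applicant Delay Offset: −361 days → 17 October 2034.

2034-10-17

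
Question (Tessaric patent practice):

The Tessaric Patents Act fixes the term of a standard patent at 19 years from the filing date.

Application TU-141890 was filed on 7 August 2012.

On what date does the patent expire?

2031-08-07

Filing date + 19 years → 7 August 2031.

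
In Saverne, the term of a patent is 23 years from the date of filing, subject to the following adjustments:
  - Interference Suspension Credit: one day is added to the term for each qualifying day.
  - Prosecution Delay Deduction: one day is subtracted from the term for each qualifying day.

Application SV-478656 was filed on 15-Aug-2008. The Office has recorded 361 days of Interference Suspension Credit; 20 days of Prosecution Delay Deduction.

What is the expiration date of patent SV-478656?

2032-07-21

Base term: filing date + 23 years → 15 August 2031.
Interference Suspension Credit: +361 days → 10 August 2032.
Prosecution Delay Deduction: −20 days → 21 July 2032.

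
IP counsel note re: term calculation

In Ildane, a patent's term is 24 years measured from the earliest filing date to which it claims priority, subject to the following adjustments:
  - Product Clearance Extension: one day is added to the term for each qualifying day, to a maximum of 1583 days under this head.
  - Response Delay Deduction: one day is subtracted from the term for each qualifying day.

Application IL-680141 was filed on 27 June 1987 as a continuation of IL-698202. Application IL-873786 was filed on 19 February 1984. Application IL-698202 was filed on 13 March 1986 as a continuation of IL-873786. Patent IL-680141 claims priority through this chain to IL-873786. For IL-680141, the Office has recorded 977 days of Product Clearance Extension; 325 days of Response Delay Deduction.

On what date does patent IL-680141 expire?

Earliest priority filing: 19 February 1984.
Base term: 19 February 1984 + 24 years → 19 February 2008.
Product Clearance Extension: 977 days (within the 1583-day cap) → +977 days → 23 October 2010.
Response Delay Deduction: −325 days → 2 December 2009.

2009-12-02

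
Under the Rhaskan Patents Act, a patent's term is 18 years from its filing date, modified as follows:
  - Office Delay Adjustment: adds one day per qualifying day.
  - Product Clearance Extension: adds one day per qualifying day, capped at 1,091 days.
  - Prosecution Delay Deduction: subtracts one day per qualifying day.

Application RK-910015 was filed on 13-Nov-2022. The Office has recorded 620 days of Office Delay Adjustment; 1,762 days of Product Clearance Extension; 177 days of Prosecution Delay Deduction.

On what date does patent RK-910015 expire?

Base term: filing date + 18 years → 13 November 2040.
Office Delay Adjustment: +620 days → 26 July 2042.
Product Clearance Extension: 1762 days claimed exceeds the 1091-day cap, so +1091 days → 21 July 2045.
Prosecution Delay Deduction: −177 days → 25 January 2045.

January 25, 2045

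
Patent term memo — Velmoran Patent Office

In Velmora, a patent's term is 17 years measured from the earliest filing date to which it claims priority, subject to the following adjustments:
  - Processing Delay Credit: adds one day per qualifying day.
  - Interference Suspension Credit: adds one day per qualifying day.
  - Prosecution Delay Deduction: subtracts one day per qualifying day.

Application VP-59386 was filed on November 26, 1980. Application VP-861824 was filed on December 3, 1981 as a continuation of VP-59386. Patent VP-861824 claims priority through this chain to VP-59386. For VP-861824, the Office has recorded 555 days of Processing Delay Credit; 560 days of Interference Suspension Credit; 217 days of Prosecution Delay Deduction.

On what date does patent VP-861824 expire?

Earliest priority filing: 26 November 1980.
Base term: 26 November 1980 + 17 years → 26 November 1997.
Processing Delay Credit: +555 days → 4 June 1999.
Interference Suspension Credit: +560 days → 15 December 2000.
Prosecution Delay Deduction: −217 days → 12 May 2000.

2000-05-12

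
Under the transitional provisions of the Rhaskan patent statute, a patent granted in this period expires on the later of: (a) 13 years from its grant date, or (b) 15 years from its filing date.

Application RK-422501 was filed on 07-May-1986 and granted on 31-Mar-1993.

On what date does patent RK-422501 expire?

2006-03-31

(a) grant + 13 years → 31 March 2006.
(b) filing + 15 years → 7 May 2001.
Later of the two: 31 March 2006.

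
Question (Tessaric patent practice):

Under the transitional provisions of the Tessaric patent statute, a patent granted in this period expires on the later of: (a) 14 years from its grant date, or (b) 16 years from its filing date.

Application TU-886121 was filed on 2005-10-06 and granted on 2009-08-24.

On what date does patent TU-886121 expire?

August 24, 2023

(a) grant + 14 years → 24 August 2023.
(b) filing + 16 years → 6 October 2021.
Later of the two: 24 August 2023.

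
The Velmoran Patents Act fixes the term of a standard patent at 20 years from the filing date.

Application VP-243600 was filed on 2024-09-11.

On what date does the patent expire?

September 11, 2044

Filing date + 20 years → 11 September 2044.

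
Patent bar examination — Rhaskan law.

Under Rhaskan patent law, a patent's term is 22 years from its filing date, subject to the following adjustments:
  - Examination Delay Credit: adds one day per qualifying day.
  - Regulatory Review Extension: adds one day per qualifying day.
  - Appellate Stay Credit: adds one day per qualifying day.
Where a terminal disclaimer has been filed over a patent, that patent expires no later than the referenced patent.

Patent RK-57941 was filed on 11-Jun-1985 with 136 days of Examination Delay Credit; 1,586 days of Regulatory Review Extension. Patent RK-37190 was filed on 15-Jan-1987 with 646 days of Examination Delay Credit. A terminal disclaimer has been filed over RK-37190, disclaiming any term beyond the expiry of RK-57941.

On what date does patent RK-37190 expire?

Natural term of RK-37190:
  Base: filing + 22 years → 15 January 2009.
  Examination Delay Credit: +646 days → 23 October 2010.
Expiry of referenced patent RK-57941:
  Base: filing + 22 years → 11 June 2007.
  Examination Delay Credit: +136 days → 25 October 2007.
  Regulatory Review Extension: +1586 days → 27 February 2012.
Terminal disclaimer: RK-37190 expires on the earlier of 23 October 2010 and 27 February 2012.

October 23, 2010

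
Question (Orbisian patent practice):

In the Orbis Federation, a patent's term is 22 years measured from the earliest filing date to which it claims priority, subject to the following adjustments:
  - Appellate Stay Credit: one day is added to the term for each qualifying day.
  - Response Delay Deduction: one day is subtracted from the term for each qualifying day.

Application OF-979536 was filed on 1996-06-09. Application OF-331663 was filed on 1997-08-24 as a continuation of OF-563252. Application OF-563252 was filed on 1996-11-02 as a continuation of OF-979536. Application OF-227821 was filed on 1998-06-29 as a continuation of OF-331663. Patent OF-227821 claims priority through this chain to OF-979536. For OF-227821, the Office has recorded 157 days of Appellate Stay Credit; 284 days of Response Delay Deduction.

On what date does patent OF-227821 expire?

Earliest priority filing: 9 June 1996.
Base term: 9 June 1996 + 22 years → 9 June 2018.
Appellate Stay Credit: +157 days → 13 November 2018.
Response Delay Deduction: −284 days → 2 February 2018.

February 2, 2018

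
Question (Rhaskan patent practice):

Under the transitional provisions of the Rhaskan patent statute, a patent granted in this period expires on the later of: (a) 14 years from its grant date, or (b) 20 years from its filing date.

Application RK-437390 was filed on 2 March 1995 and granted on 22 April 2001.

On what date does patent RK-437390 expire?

April 22, 2015

(a) grant + 14 years → 22 April 2015.
(b) filing + 20 years → 2 March 2015.
Later of the two: 22 April 2015.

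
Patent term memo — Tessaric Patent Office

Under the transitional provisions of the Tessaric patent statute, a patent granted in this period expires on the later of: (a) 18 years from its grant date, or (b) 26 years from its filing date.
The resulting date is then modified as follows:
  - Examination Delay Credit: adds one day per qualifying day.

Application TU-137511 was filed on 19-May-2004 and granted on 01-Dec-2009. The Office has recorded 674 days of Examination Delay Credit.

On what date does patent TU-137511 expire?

(a) grant + 18 years → 1 December 2027.
(b) filing + 26 years → 19 May 2030.
Later of the two: 19 May 2030.
Examination Delay Credit: +674 days → 23 March 2032.

March 23, 2032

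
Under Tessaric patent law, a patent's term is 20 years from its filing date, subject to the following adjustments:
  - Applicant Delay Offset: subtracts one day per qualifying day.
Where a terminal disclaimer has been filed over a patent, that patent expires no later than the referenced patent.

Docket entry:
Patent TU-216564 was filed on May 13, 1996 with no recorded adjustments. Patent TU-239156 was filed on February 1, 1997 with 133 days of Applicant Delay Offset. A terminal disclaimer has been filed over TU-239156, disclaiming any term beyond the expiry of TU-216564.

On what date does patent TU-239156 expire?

Natural term of TU-239156:
  Base: filing + 20 years → 1 February 2017.
  Applicant Delay Offset: −133 days → 21 September 2016.
Expiry of referenced patent TU-216564:
  Base: filing + 20 years → 13 May 2016.
Terminal disclaimer: TU-239156 expires on the earlier of 21 September 2016 and 13 May 2016.

2016-05-13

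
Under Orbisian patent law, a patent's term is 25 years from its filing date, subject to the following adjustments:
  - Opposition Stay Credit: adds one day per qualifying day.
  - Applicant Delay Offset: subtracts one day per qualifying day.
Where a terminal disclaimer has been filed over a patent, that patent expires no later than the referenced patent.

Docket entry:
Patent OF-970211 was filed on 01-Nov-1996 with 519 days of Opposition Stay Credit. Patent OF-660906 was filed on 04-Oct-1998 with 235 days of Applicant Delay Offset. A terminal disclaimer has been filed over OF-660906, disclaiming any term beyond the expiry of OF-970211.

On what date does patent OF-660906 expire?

Natural term of OF-660906:
  Base: filing + 25 years → 4 October 2023.
  Applicant Delay Offset: −235 days → 11 February 2023.
Expiry of referenced patent OF-970211:
  Base: filing + 25 years → 1 November 2021.
  Opposition Stay Credit: +519 days → 4 April 2023.
Terminal disclaimer: OF-660906 expires on the earlier of 11 February 2023 and 4 April 2023.

2023-02-11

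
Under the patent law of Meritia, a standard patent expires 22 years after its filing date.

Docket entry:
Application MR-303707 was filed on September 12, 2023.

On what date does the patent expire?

September 12, 2045

Filing date + 22 years → 12 September 2045.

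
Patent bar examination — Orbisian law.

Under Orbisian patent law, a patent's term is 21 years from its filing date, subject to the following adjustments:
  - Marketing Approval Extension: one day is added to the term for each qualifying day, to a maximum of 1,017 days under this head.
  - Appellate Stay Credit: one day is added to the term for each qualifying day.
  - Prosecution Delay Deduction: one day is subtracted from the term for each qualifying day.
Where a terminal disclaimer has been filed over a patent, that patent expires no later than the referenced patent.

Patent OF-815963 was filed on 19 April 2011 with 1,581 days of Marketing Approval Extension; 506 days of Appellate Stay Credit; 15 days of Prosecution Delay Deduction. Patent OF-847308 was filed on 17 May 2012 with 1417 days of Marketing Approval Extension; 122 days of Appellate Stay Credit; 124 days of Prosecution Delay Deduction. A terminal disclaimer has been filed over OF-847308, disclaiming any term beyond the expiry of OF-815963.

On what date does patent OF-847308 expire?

2036-02-26

Natural term of OF-847308:
  Base: filing + 21 years → 17 May 2033.
  Marketing Approval Extension: 1417 days claimed exceeds the 1017-day cap, so +1017 days → 28 February 2036.
  Appellate Stay Credit: +122 days → 29 June 2036.
  Prosecution Delay Deduction: −124 days → 26 February 2036.
Expiry of referenced patent OF-815963:
  Base: filing + 21 years → 19 April 2032.
  Marketing Approval Extension: 1581 days claimed exceeds the 1017-day cap, so +1017 days → 31 January 2035.
  Appellate Stay Credit: +506 days → 20 June 2036.
  Prosecution Delay Deduction: −15 days → 5 June 2036.
Terminal disclaimer: OF-847308 expires on the earlier of 26 February 2036 and 5 June 2036.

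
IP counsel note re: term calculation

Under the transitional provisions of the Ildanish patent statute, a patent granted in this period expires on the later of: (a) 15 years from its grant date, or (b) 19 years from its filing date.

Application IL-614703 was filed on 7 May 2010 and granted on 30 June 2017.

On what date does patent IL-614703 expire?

2032-06-30

(a) grant + 15 years → 30 June 2032.
(b) filing + 19 years → 7 May 2029.
Later of the two: 30 June 2032.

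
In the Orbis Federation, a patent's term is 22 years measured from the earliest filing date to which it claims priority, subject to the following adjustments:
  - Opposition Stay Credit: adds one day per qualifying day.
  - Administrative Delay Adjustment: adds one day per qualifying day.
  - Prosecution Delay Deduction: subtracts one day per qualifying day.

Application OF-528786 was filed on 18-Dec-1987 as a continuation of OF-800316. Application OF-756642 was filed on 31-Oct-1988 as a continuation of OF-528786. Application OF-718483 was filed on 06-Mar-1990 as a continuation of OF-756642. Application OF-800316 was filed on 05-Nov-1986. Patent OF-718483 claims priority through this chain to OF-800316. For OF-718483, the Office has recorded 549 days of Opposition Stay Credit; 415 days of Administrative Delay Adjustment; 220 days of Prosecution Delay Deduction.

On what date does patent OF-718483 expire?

November 19, 2010

Earliest priority filing: 5 November 1986.
Base term: 5 November 1986 + 22 years → 5 November 2008.
Opposition Stay Credit: +549 days → 8 May 2010.
Administrative Delay Adjustment: +415 days → 27 June 2011.
Prosecution Delay Deduction: −220 days → 19 November 2010.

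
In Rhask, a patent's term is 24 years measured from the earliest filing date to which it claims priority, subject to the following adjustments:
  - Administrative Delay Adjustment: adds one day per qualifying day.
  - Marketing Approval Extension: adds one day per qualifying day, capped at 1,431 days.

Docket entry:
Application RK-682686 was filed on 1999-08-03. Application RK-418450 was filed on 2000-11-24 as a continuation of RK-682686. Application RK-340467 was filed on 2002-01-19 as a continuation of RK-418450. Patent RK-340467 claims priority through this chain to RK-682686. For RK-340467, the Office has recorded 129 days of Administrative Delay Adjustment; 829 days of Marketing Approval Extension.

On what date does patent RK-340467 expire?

March 18, 2026

Earliest priority filing: 3 August 1999.
Base term: 3 August 1999 + 24 years → 3 August 2023.
Administrative Delay Adjustment: +129 days → 10 December 2023.
Marketing Approval Extension: 829 days (within the 1431-day cap) → +829 days → 18 March 2026.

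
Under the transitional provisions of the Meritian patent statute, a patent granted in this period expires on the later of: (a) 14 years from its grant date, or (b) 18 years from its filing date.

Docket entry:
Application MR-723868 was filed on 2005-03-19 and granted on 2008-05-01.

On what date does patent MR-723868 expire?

(a) grant + 14 years → 1 May 2022.
(b) filing + 18 years → 19 March 2023.
Later of the two: 19 March 2023.

2023-03-19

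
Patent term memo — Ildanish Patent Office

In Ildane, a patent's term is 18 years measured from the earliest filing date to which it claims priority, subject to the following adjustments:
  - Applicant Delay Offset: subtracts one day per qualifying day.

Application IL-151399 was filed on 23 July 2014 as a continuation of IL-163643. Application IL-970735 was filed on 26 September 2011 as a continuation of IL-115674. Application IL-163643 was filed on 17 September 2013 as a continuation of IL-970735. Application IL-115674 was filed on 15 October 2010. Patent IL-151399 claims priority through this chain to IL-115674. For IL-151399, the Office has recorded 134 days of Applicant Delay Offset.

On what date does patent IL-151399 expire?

June 3, 2028

Earliest priority filing: 15 October 2010.
Base term: 15 October 2010 + 18 years → 15 October 2028.
Applicant Delay Offset: −134 days → 3 June 2028.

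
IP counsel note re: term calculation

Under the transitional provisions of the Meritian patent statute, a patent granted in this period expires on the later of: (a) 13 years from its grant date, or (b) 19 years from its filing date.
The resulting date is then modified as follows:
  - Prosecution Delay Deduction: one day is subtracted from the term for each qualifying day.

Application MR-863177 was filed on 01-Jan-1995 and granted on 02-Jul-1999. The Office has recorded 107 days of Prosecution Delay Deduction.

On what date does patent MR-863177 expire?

2013-09-16

(a) grant + 13 years → 2 July 2012.
(b) filing + 19 years → 1 January 2014.
Later of the two: 1 January 2014.
Prosecution Delay Deduction: −107 days → 16 September 2013.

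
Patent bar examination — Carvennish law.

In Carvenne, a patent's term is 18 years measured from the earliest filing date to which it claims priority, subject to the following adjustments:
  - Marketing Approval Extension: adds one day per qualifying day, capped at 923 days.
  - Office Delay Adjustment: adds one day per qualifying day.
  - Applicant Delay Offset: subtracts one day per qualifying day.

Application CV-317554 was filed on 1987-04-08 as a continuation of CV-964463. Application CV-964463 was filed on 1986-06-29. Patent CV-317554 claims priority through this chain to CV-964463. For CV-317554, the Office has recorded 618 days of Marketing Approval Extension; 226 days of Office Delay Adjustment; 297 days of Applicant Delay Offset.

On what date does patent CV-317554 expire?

Earliest priority filing: 29 June 1986.
Base term: 29 June 1986 + 18 years → 29 June 2004.
Marketing Approval Extension: 618 days (within the 923-day cap) → +618 days → 9 March 2006.
Office Delay Adjustment: +226 days → 21 October 2006.
Applicant Delay Offset: −297 days → 28 December 2005.

December 28, 2005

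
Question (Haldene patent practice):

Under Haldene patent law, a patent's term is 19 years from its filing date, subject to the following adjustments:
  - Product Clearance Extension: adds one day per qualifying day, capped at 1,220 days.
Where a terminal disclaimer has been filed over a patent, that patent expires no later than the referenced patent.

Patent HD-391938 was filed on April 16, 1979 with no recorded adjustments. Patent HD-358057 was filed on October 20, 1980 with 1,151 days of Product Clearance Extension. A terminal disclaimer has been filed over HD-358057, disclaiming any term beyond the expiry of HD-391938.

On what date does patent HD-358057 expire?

Natural term of HD-358057:
  Base: filing + 19 years → 20 October 1999.
  Product Clearance Extension: 1151 days (within the 1220-day cap) → +1151 days → 14 December 2002.
Expiry of referenced patent HD-391938:
  Base: filing + 19 years → 16 April 1998.
Terminal disclaimer: HD-358057 expires on the earlier of 14 December 2002 and 16 April 1998.

April 16, 1998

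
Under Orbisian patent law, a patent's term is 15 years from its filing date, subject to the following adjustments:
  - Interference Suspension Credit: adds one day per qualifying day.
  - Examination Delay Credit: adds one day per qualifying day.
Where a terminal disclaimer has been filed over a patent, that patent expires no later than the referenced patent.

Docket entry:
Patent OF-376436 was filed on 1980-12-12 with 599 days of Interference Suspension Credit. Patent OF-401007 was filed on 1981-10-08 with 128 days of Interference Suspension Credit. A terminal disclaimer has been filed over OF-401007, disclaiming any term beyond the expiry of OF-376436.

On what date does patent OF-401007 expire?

Natural term of OF-401007:
  Base: filing + 15 years → 8 October 1996.
  Interference Suspension Credit: +128 days → 13 February 1997.
Expiry of referenced patent OF-376436:
  Base: filing + 15 years → 12 December 1995.
  Interference Suspension Credit: +599 days → 2 August 1997.
Terminal disclaimer: OF-401007 expires on the earlier of 13 February 1997 and 2 August 1997.

February 13, 1997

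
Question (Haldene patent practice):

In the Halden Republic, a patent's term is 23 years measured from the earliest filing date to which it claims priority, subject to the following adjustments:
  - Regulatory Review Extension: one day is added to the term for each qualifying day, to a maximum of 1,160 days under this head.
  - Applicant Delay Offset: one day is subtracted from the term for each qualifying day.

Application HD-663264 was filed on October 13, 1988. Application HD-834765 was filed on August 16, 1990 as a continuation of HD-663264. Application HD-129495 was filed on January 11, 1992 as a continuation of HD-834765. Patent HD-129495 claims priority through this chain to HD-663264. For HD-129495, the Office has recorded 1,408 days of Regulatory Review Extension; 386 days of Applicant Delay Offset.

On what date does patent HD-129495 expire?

2013-11-25

Earliest priority filing: 13 October 1988.
Base term: 13 October 1988 + 23 years → 13 October 2011.
Regulatory Review Extension: 1408 days claimed exceeds the 1160-day cap, so +1160 days → 16 December 2014.
Applicant Delay Offset: −386 days → 25 November 2013.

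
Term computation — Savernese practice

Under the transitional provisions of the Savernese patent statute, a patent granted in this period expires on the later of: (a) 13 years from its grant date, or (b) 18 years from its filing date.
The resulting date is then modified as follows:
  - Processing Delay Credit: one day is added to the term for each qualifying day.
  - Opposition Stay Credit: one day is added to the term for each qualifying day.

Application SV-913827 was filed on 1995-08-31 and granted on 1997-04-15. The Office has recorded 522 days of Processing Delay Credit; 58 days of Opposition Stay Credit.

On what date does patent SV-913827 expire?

(a) grant + 13 years → 15 April 2010.
(b) filing + 18 years → 31 August 2013.
Later of the two: 31 August 2013.
Processing Delay Credit: +522 days → 4 February 2015.
Opposition Stay Credit: +58 days → 3 April 2015.

April 3, 2015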